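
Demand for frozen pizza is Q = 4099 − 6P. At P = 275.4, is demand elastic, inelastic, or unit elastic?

Q = 2446.600, dQ/dP = -6.
ε = (dQ/dP)(P/Q) ≈ -0.675.
|ε| = 0.68 < 1.

inelastic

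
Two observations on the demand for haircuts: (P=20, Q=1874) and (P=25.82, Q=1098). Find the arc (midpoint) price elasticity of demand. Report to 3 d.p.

ΔQ = 1098 − 1874 = -776; ΔP = 25.82 − 20 = 5.82.
Midpoints: P̄ = 22.91, Q̄ = 1486.0.
ε = (ΔQ/ΔP)(P̄/Q̄) = (-776/5.82)(22.91/1486.0).

-2.056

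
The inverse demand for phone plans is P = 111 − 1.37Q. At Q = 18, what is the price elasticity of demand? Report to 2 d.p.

-3.50

At Q = 18, P = 111 − 1.37(18) = 86.34.
dP/dQ = −1.37, so dQ/dP = 1/(−1.37) = -0.730.
ε = (dQ/dP)(P/Q) = (-0.730)(86.34/18).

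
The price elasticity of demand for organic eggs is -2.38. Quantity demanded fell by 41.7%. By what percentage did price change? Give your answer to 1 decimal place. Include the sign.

%ΔP ≈ %ΔQ / ε = (-41.7%)/(-2.38) = 17.52%.

17.5%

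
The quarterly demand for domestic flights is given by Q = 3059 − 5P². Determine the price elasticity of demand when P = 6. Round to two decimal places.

-0.13

At P = 6, Q = 2879.
dQ/dP = −10P = -60.
ε = (dQ/dP)(P/Q) = (-60)(6/2879).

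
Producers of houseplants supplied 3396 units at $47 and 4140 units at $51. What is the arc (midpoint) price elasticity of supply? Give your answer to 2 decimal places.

2.42

ΔQ = 4140 − 3396 = 744; ΔP = 51 − 47 = 4.
Midpoints: P̄ = 49.00, Q̄ = 3768.0.
ε_s = (ΔQ/ΔP)(P̄/Q̄) = (744/4)(49.00/3768.0).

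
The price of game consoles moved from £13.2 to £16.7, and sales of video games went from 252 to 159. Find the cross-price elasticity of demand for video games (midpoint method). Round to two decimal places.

-1.93

ΔQ_x = 159 − 252 = -93; ΔP_y = 16.7 − 13.2 = 3.5.
Midpoints: P̄_y = 14.95, Q̄_x = 205.5.
ε_xy = (ΔQ_x/ΔP_y)(P̄_y/Q̄_x) = (-93/3.5)(14.95/205.5).
ε_xy < 0, so the goods are complements.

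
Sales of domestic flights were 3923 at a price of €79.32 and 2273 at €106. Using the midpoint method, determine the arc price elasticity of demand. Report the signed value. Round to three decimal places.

-1.850

ΔQ = 2273 − 3923 = -1650; ΔP = 106 − 79.32 = 26.68.
Midpoints: P̄ = 92.66, Q̄ = 3098.0.
ε = (ΔQ/ΔP)(P̄/Q̄) = (-1650/26.68)(92.66/3098.0).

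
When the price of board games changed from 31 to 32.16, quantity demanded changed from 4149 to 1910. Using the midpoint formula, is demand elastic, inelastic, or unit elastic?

elastic

Arc ε ≈ -20.120.
|ε| = 20.12 > 1.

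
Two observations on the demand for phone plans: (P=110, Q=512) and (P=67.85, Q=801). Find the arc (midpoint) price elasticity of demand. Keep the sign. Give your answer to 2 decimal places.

-0.93

ΔQ = 801 − 512 = 289; ΔP = 67.85 − 110 = -42.15.
Midpoints: P̄ = 88.92, Q̄ = 656.5.
ε = (ΔQ/ΔP)(P̄/Q̄) = (289/-42.15)(88.92/656.5).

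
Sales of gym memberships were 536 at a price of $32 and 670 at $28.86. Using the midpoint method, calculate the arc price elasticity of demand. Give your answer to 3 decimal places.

ΔQ = 670 − 536 = 134; ΔP = 28.86 − 32 = -3.14.
Midpoints: P̄ = 30.43, Q̄ = 603.0.
ε = (ΔQ/ΔP)(P̄/Q̄) = (134/-3.14)(30.43/603.0).

-2.154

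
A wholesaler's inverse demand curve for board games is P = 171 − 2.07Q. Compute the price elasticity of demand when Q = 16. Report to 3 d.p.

At Q = 16, P = 171 − 2.07(16) = 137.88.
dP/dQ = −2.07, so dQ/dP = 1/(−2.07) = -0.483.
ε = (dQ/dP)(P/Q) = (-0.483)(137.88/16).

-4.163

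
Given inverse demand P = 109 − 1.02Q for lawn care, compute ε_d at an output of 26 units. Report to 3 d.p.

At Q = 26, P = 109 − 1.02(26) = 82.48.
dP/dQ = −1.02, so dQ/dP = 1/(−1.02) = -0.980.
ε = (dQ/dP)(P/Q) = (-0.980)(82.48/26).

-3.110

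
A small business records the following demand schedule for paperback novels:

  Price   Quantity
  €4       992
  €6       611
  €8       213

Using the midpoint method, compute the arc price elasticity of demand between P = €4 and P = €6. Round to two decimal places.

-1.19

At P = 4, Q = 992; at P = 6, Q = 611.
ΔQ = -381, ΔP = 2. Midpoints: P̄ = 5.00, Q̄ = 801.5.
ε = (ΔQ/ΔP)(P̄/Q̄) = (-381/2)(5.00/801.5).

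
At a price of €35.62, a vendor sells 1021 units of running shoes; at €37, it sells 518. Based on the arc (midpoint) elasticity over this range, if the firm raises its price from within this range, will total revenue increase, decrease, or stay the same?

Arc ε = (-503/1.38)(36.31/769.5) ≈ -17.199.
|ε| = 17.20 > 1, so demand is elastic. A price rise therefore reduces total revenue.

decrease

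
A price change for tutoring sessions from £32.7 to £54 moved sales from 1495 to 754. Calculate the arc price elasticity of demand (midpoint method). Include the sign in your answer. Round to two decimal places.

ΔQ = 754 − 1495 = -741; ΔP = 54 − 32.7 = 21.3.
Midpoints: P̄ = 43.35, Q̄ = 1124.5.
ε = (ΔQ/ΔP)(P̄/Q̄) = (-741/21.3)(43.35/1124.5).

-1.34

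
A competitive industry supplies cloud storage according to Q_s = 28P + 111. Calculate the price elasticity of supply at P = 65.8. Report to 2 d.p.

At P = 65.8, Q_s = 1953.40.
dQ_s/dP = 28.
ε_s = (dQ_s/dP)(P/Q_s) = (28)(65.8/1953.40).

0.94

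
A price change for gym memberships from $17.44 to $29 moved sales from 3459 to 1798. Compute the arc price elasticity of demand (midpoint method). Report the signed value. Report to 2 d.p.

-1.27

ΔQ = 1798 − 3459 = -1661; ΔP = 29 − 17.44 = 11.56.
Midpoints: P̄ = 23.22, Q̄ = 2628.5.
ε = (ΔQ/ΔP)(P̄/Q̄) = (-1661/11.56)(23.22/2628.5).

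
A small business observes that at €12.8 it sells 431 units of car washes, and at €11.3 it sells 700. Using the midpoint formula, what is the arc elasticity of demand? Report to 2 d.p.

-3.82

ΔQ = 700 − 431 = 269; ΔP = 11.3 − 12.8 = -1.5.
Midpoints: P̄ = 12.05, Q̄ = 565.5.
ε = (ΔQ/ΔP)(P̄/Q̄) = (269/-1.5)(12.05/565.5).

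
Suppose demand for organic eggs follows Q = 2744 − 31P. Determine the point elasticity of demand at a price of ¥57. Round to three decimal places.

At P = 57, Q = 977.
dQ/dP = −31.
ε = (dQ/dP)(P/Q) = (-31)(57/977).

-1.809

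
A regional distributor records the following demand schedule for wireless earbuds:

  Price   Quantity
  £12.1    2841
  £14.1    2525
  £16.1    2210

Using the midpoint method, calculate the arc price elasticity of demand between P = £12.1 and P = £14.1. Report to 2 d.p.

-0.77

At P = 12.1, Q = 2841; at P = 14.1, Q = 2525.
ΔQ = -316, ΔP = 2.0. Midpoints: P̄ = 13.10, Q̄ = 2683.0.
ε = (ΔQ/ΔP)(P̄/Q̄) = (-316/2.0)(13.10/2683.0).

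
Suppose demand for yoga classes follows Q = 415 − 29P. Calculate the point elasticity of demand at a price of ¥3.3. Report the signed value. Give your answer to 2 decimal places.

-0.30

At P = 3.3, Q = 319.300.
dQ/dP = −29.
ε = (dQ/dP)(P/Q) = (-29)(3.3/319.300).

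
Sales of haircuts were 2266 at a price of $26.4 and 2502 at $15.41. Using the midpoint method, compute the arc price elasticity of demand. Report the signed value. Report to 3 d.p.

ΔQ = 2502 − 2266 = 236; ΔP = 15.41 − 26.4 = -10.99.
Midpoints: P̄ = 20.91, Q̄ = 2384.0.
ε = (ΔQ/ΔP)(P̄/Q̄) = (236/-10.99)(20.91/2384.0).

-0.188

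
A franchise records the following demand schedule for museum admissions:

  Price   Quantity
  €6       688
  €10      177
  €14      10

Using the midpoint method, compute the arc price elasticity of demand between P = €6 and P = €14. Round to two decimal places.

At P = 6, Q = 688; at P = 14, Q = 10.
ΔQ = -678, ΔP = 8. Midpoints: P̄ = 10.00, Q̄ = 349.0.
ε = (ΔQ/ΔP)(P̄/Q̄) = (-678/8)(10.00/349.0).

-2.43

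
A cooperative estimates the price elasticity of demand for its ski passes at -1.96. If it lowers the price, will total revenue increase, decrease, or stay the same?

|ε| = 1.96 > 1, so demand is elastic. A price cut therefore raises total revenue.

increase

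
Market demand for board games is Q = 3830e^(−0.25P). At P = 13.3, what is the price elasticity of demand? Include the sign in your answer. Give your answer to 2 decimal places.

-3.33

At P = 13.3, Q = 137.775.
dQ/dP = −0.25·3830e^(−0.25P) = −0.25Q = -34.444.
ε = (dQ/dP)(P/Q) = (-34.444)(13.3/137.775).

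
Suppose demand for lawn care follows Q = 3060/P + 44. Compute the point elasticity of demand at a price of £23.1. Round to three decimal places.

-0.751

At P = 23.1, Q = 176.468.
dQ/dP = −3060/P² = -5.735.
ε = (dQ/dP)(P/Q) = (-5.735)(23.1/176.468).
|ε| < 1, so demand is inelastic at this price.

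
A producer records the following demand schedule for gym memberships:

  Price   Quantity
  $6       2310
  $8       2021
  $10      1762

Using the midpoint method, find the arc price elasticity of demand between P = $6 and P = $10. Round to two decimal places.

At P = 6, Q = 2310; at P = 10, Q = 1762.
ΔQ = -548, ΔP = 4. Midpoints: P̄ = 8.00, Q̄ = 2036.0.
ε = (ΔQ/ΔP)(P̄/Q̄) = (-548/4)(8.00/2036.0).

-0.54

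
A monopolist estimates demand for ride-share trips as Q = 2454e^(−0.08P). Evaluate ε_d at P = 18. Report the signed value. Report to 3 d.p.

-1.440

At P = 18, Q = 581.421.
dQ/dP = −0.08·2454e^(−0.08P) = −0.08Q = -46.514.
ε = (dQ/dP)(P/Q) = (-46.514)(18/581.421).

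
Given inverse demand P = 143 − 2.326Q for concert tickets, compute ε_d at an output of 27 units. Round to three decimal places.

-1.277

At Q = 27, P = 143 − 2.326(27) = 80.20.
dP/dQ = −2.326, so dQ/dP = 1/(−2.326) = -0.430.
ε = (dQ/dP)(P/Q) = (-0.430)(80.20/27).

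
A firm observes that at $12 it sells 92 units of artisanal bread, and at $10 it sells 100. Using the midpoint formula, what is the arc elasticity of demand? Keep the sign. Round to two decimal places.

-0.46

ΔQ = 100 − 92 = 8; ΔP = 10 − 12 = -2.
Midpoints: P̄ = 11.00, Q̄ = 96.0.
ε = (ΔQ/ΔP)(P̄/Q̄) = (8/-2)(11.00/96.0).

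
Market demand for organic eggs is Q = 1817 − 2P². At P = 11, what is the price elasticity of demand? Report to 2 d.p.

At P = 11, Q = 1575.
dQ/dP = −4P = -44.
ε = (dQ/dP)(P/Q) = (-44)(11/1575).

-0.31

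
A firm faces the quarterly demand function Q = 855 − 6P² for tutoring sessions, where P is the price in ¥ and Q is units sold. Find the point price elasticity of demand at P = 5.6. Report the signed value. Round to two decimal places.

-0.56

At P = 5.6, Q = 666.840.
dQ/dP = −12P = -67.200.
ε = (dQ/dP)(P/Q) = (-67.200)(5.6/666.840).
|ε| < 1, so demand is inelastic at this price.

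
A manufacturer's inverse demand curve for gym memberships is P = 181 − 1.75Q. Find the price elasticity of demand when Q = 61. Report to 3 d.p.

-0.696

At Q = 61, P = 181 − 1.75(61) = 74.25.
dP/dQ = −1.75, so dQ/dP = 1/(−1.75) = -0.571.
ε = (dQ/dP)(P/Q) = (-0.571)(74.25/61).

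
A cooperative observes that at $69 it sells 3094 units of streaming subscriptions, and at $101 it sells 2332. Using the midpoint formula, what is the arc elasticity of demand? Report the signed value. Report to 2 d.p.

-0.75

ΔQ = 2332 − 3094 = -762; ΔP = 101 − 69 = 32.
Midpoints: P̄ = 85.00, Q̄ = 2713.0.
ε = (ΔQ/ΔP)(P̄/Q̄) = (-762/32)(85.00/2713.0).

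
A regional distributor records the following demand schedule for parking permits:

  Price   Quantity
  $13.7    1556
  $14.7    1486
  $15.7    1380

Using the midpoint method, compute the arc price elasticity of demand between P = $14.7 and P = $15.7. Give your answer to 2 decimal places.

At P = 14.7, Q = 1486; at P = 15.7, Q = 1380.
ΔQ = -106, ΔP = 1.0. Midpoints: P̄ = 15.20, Q̄ = 1433.0.
ε = (ΔQ/ΔP)(P̄/Q̄) = (-106/1.0)(15.20/1433.0).

-1.12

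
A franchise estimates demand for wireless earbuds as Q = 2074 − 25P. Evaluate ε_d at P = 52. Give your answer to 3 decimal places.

-1.680

At P = 52, Q = 774.
dQ/dP = −25.
ε = (dQ/dP)(P/Q) = (-25)(52/774).
|ε| > 1, so demand is elastic at this price.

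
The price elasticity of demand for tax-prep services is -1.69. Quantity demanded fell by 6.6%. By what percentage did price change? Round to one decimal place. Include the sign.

3.9%

%ΔP ≈ %ΔQ / ε = (-6.6%)/(-1.69) = 3.91%.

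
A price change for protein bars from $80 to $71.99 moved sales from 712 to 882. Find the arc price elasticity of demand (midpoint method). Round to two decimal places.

-2.02

ΔQ = 882 − 712 = 170; ΔP = 71.99 − 80 = -8.01.
Midpoints: P̄ = 76.00, Q̄ = 797.0.
ε = (ΔQ/ΔP)(P̄/Q̄) = (170/-8.01)(76.00/797.0).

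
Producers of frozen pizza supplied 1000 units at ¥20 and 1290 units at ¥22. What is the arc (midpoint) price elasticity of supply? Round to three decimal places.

ΔQ = 1290 − 1000 = 290; ΔP = 22 − 20 = 2.
Midpoints: P̄ = 21.00, Q̄ = 1145.0.
ε_s = (ΔQ/ΔP)(P̄/Q̄) = (290/2)(21.00/1145.0).

2.659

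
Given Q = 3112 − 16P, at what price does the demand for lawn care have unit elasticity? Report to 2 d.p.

For linear demand Q = a − bP, ε = −bP/(a − bP). |ε| = 1 when bP = a − bP, i.e. P = a/(2b).
P = 3112/(2·16) = 3112/32 = 97.2500.

97.25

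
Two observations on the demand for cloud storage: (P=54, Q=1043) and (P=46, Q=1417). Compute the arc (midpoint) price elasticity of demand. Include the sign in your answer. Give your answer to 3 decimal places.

ΔQ = 1417 − 1043 = 374; ΔP = 46 − 54 = -8.
Midpoints: P̄ = 50.00, Q̄ = 1230.0.
ε = (ΔQ/ΔP)(P̄/Q̄) = (374/-8)(50.00/1230.0).

-1.900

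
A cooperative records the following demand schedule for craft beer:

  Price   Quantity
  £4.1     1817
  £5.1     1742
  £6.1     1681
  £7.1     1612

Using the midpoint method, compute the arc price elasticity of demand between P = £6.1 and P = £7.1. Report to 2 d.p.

At P = 6.1, Q = 1681; at P = 7.1, Q = 1612.
ΔQ = -69, ΔP = 1.0. Midpoints: P̄ = 6.60, Q̄ = 1646.5.
ε = (ΔQ/ΔP)(P̄/Q̄) = (-69/1.0)(6.60/1646.5).

-0.28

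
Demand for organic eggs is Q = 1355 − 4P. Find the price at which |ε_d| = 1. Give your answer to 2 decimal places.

For linear demand Q = a − bP, ε = −bP/(a − bP). |ε| = 1 when bP = a − bP, i.e. P = a/(2b).
P = 1355/(2·4) = 1355/8 = 169.3750.

169.38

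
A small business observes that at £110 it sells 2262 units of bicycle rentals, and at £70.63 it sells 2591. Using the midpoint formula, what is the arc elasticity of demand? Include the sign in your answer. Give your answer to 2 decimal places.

ΔQ = 2591 − 2262 = 329; ΔP = 70.63 − 110 = -39.37.
Midpoints: P̄ = 90.31, Q̄ = 2426.5.
ε = (ΔQ/ΔP)(P̄/Q̄) = (329/-39.37)(90.31/2426.5).

-0.31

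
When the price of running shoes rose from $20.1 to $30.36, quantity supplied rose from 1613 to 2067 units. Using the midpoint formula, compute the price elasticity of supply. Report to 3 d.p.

0.607

ΔQ = 2067 − 1613 = 454; ΔP = 30.36 − 20.1 = 10.26.
Midpoints: P̄ = 25.23, Q̄ = 1840.0.
ε_s = (ΔQ/ΔP)(P̄/Q̄) = (454/10.26)(25.23/1840.0).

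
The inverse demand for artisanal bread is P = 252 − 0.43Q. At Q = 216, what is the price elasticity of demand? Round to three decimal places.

At Q = 216, P = 252 − 0.43(216) = 159.12.
dP/dQ = −0.43, so dQ/dP = 1/(−0.43) = -2.326.
ε = (dQ/dP)(P/Q) = (-2.326)(159.12/216).

-1.713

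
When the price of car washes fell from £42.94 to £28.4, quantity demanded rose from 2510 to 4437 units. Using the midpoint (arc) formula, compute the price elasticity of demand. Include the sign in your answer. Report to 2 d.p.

-1.36

ΔQ = 4437 − 2510 = 1927; ΔP = 28.4 − 42.94 = -14.54.
Midpoints: P̄ = 35.67, Q̄ = 3473.5.
ε = (ΔQ/ΔP)(P̄/Q̄) = (1927/-14.54)(35.67/3473.5).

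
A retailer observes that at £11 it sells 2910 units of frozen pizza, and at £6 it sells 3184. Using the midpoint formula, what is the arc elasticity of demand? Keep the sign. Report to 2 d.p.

ΔQ = 3184 − 2910 = 274; ΔP = 6 − 11 = -5.
Midpoints: P̄ = 8.50, Q̄ = 3047.0.
ε = (ΔQ/ΔP)(P̄/Q̄) = (274/-5)(8.50/3047.0).

-0.15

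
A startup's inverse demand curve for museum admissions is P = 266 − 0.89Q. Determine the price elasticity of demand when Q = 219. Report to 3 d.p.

At Q = 219, P = 266 − 0.89(219) = 71.09.
dP/dQ = −0.89, so dQ/dP = 1/(−0.89) = -1.124.
ε = (dQ/dP)(P/Q) = (-1.124)(71.09/219).

-0.365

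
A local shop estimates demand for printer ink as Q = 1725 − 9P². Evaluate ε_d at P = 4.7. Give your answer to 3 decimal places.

At P = 4.7, Q = 1526.190.
dQ/dP = −18P = -84.600.
ε = (dQ/dP)(P/Q) = (-84.600)(4.7/1526.190).

-0.261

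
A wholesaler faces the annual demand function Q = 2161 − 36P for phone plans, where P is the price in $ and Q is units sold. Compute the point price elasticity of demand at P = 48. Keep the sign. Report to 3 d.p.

At P = 48, Q = 433.
dQ/dP = −36.
ε = (dQ/dP)(P/Q) = (-36)(48/433).

-3.991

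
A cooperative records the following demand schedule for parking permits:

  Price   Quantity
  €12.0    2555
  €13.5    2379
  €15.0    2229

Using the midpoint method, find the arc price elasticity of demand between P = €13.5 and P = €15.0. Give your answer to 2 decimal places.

-0.62

At P = 13.5, Q = 2379; at P = 15.0, Q = 2229.
ΔQ = -150, ΔP = 1.5. Midpoints: P̄ = 14.25, Q̄ = 2304.0.
ε = (ΔQ/ΔP)(P̄/Q̄) = (-150/1.5)(14.25/2304.0).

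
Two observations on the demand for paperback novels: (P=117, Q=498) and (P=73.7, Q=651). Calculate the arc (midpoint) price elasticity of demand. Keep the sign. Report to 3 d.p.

-0.586

ΔQ = 651 − 498 = 153; ΔP = 73.7 − 117 = -43.3.
Midpoints: P̄ = 95.35, Q̄ = 574.5.
ε = (ΔQ/ΔP)(P̄/Q̄) = (153/-43.3)(95.35/574.5).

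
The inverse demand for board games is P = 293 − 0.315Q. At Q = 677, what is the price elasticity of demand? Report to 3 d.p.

At Q = 677, P = 293 − 0.315(677) = 79.75.
dP/dQ = −0.315, so dQ/dP = 1/(−0.315) = -3.175.
ε = (dQ/dP)(P/Q) = (-3.175)(79.75/677).

-0.374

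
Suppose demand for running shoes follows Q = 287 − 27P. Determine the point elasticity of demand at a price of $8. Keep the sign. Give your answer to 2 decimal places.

At P = 8, Q = 71.
dQ/dP = −27.
ε = (dQ/dP)(P/Q) = (-27)(8/71).

-3.04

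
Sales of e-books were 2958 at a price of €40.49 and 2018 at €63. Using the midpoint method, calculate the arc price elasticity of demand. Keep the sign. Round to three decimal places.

-0.869

ΔQ = 2018 − 2958 = -940; ΔP = 63 − 40.49 = 22.51.
Midpoints: P̄ = 51.75, Q̄ = 2488.0.
ε = (ΔQ/ΔP)(P̄/Q̄) = (-940/22.51)(51.75/2488.0).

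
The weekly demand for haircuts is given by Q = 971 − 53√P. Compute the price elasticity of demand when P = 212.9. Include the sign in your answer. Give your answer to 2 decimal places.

At P = 212.9, Q = 197.672.
dQ/dP = −53/(2√P) = -1.816.
ε = (dQ/dP)(P/Q) = (-1.816)(212.9/197.672).

-1.96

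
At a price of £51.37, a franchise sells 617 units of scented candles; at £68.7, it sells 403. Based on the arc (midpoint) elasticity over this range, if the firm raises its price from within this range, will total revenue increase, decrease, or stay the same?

decrease

Arc ε = (-214/17.33)(60.03/510.0) ≈ -1.454.
|ε| = 1.45 > 1, so demand is elastic. A price rise therefore reduces total revenue.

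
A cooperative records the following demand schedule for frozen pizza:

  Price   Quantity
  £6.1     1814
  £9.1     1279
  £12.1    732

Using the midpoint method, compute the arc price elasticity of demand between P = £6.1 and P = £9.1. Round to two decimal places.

At P = 6.1, Q = 1814; at P = 9.1, Q = 1279.
ΔQ = -535, ΔP = 3.0. Midpoints: P̄ = 7.60, Q̄ = 1546.5.
ε = (ΔQ/ΔP)(P̄/Q̄) = (-535/3.0)(7.60/1546.5).

-0.88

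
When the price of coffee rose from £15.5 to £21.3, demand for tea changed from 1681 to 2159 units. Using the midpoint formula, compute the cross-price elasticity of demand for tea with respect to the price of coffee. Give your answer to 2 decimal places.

ΔQ_x = 2159 − 1681 = 478; ΔP_y = 21.3 − 15.5 = 5.8.
Midpoints: P̄_y = 18.40, Q̄_x = 1920.0.
ε_xy = (ΔQ_x/ΔP_y)(P̄_y/Q̄_x) = (478/5.8)(18.40/1920.0).
ε_xy > 0, so the goods are substitutes.

0.79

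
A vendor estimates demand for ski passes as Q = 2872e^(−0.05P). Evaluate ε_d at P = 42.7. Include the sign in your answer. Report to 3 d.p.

At P = 42.7, Q = 339.598.
dQ/dP = −0.05·2872e^(−0.05P) = −0.05Q = -16.980.
ε = (dQ/dP)(P/Q) = (-16.980)(42.7/339.598).

-2.135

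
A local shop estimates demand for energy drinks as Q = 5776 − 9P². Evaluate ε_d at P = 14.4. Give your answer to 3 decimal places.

-0.955

At P = 14.4, Q = 3909.760.
dQ/dP = −18P = -259.200.
ε = (dQ/dP)(P/Q) = (-259.200)(14.4/3909.760).
|ε| < 1, so demand is inelastic at this price.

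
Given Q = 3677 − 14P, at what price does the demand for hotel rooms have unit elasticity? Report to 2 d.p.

131.32

For linear demand Q = a − bP, ε = −bP/(a − bP). |ε| = 1 when bP = a − bP, i.e. P = a/(2b).
P = 3677/(2·14) = 3677/28 = 131.3214.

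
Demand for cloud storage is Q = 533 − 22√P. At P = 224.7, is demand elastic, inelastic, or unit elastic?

inelastic

Q = 203.220, dQ/dP = -0.734.
ε = (dQ/dP)(P/Q) ≈ -0.811.
|ε| = 0.81 < 1.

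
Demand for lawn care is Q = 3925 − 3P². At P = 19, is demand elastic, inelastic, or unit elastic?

Q = 2842, dQ/dP = -114.
ε = (dQ/dP)(P/Q) ≈ -0.762.
|ε| = 0.76 < 1.

inelastic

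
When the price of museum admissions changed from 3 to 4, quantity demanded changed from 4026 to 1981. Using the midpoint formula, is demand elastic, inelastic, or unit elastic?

elastic

Arc ε ≈ -2.383.
|ε| = 2.38 > 1.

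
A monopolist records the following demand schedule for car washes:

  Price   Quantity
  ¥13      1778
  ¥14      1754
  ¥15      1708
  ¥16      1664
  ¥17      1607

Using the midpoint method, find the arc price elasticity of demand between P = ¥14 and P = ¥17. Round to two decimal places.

-0.45

At P = 14, Q = 1754; at P = 17, Q = 1607.
ΔQ = -147, ΔP = 3. Midpoints: P̄ = 15.50, Q̄ = 1680.5.
ε = (ΔQ/ΔP)(P̄/Q̄) = (-147/3)(15.50/1680.5).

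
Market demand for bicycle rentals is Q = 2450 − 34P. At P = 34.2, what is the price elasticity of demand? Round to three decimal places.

At P = 34.2, Q = 1287.200.
dQ/dP = −34.
ε = (dQ/dP)(P/Q) = (-34)(34.2/1287.200).
|ε| < 1, so demand is inelastic at this price.

-0.903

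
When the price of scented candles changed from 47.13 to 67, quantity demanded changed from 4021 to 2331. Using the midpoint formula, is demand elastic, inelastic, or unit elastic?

Arc ε ≈ -1.528.
|ε| = 1.53 > 1.

elastic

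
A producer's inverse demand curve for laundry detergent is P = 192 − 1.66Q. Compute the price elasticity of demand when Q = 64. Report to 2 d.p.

At Q = 64, P = 192 − 1.66(64) = 85.76.
dP/dQ = −1.66, so dQ/dP = 1/(−1.66) = -0.602.
ε = (dQ/dP)(P/Q) = (-0.602)(85.76/64).

-0.81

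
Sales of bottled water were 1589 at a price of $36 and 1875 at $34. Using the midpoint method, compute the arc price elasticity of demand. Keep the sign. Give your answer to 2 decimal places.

ΔQ = 1875 − 1589 = 286; ΔP = 34 − 36 = -2.
Midpoints: P̄ = 35.00, Q̄ = 1732.0.
ε = (ΔQ/ΔP)(P̄/Q̄) = (286/-2)(35.00/1732.0).

-2.89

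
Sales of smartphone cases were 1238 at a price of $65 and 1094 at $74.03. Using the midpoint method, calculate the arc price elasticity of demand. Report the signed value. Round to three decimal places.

ΔQ = 1094 − 1238 = -144; ΔP = 74.03 − 65 = 9.03.
Midpoints: P̄ = 69.52, Q̄ = 1166.0.
ε = (ΔQ/ΔP)(P̄/Q̄) = (-144/9.03)(69.52/1166.0).

-0.951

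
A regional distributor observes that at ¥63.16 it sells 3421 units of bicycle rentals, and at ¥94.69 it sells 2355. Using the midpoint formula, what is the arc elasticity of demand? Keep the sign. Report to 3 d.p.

-0.924

ΔQ = 2355 − 3421 = -1066; ΔP = 94.69 − 63.16 = 31.53.
Midpoints: P̄ = 78.92, Q̄ = 2888.0.
ε = (ΔQ/ΔP)(P̄/Q̄) = (-1066/31.53)(78.92/2888.0).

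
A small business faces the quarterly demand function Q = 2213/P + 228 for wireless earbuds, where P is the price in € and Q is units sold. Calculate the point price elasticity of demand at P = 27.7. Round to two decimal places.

At P = 27.7, Q = 307.892.
dQ/dP = −2213/P² = -2.884.
ε = (dQ/dP)(P/Q) = (-2.884)(27.7/307.892).

-0.26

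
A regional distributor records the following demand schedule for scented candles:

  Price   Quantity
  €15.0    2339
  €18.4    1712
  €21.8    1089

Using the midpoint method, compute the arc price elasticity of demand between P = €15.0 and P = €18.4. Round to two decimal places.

At P = 15.0, Q = 2339; at P = 18.4, Q = 1712.
ΔQ = -627, ΔP = 3.4. Midpoints: P̄ = 16.70, Q̄ = 2025.5.
ε = (ΔQ/ΔP)(P̄/Q̄) = (-627/3.4)(16.70/2025.5).

-1.52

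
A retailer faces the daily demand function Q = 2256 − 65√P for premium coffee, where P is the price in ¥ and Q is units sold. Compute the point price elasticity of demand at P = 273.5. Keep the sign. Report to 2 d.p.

-0.46

At P = 273.5, Q = 1181.041.
dQ/dP = −65/(2√P) = -1.965.
ε = (dQ/dP)(P/Q) = (-1.965)(273.5/1181.041).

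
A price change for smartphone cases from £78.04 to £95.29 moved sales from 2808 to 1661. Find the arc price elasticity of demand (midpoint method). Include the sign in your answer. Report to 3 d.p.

-2.579

ΔQ = 1661 − 2808 = -1147; ΔP = 95.29 − 78.04 = 17.25.
Midpoints: P̄ = 86.67, Q̄ = 2234.5.
ε = (ΔQ/ΔP)(P̄/Q̄) = (-1147/17.25)(86.67/2234.5).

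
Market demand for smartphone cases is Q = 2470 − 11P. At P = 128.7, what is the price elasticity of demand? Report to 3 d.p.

At P = 128.7, Q = 1054.300.
dQ/dP = −11.
ε = (dQ/dP)(P/Q) = (-11)(128.7/1054.300).
|ε| > 1, so demand is elastic at this price.

-1.343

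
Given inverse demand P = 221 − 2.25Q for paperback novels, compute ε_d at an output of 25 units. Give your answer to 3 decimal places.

-2.929

At Q = 25, P = 221 − 2.25(25) = 164.75.
dP/dQ = −2.25, so dQ/dP = 1/(−2.25) = -0.444.
ε = (dQ/dP)(P/Q) = (-0.444)(164.75/25).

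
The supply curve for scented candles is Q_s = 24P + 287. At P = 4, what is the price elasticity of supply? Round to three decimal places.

0.251

At P = 4, Q_s = 383.
dQ_s/dP = 24.
ε_s = (dQ_s/dP)(P/Q_s) = (24)(4/383).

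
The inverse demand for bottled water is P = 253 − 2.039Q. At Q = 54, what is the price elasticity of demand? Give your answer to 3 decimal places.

-1.298

At Q = 54, P = 253 − 2.039(54) = 142.89.
dP/dQ = −2.039, so dQ/dP = 1/(−2.039) = -0.490.
ε = (dQ/dP)(P/Q) = (-0.490)(142.89/54).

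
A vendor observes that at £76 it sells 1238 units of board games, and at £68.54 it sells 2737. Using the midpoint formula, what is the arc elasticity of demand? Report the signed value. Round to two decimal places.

-7.31

ΔQ = 2737 − 1238 = 1499; ΔP = 68.54 − 76 = -7.46.
Midpoints: P̄ = 72.27, Q̄ = 1987.5.
ε = (ΔQ/ΔP)(P̄/Q̄) = (1499/-7.46)(72.27/1987.5).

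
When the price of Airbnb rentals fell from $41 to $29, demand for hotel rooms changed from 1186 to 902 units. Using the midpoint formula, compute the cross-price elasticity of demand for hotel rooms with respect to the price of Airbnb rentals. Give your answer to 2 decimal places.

ΔQ_x = 902 − 1186 = -284; ΔP_y = 29 − 41 = -12.
Midpoints: P̄_y = 35.00, Q̄_x = 1044.0.
ε_xy = (ΔQ_x/ΔP_y)(P̄_y/Q̄_x) = (-284/-12)(35.00/1044.0).

0.79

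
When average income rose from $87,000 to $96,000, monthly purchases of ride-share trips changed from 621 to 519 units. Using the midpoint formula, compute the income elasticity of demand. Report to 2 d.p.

ΔQ = -102, ΔI = 9000. Midpoints: Ī = 91,500, Q̄ = 570.0.
ε_I = (ΔQ/ΔI)(Ī/Q̄) = (-102/9000)(91500/570.0).

-1.82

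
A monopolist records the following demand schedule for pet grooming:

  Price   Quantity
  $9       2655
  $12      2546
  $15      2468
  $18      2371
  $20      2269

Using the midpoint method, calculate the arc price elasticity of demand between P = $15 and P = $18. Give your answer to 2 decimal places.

-0.22

At P = 15, Q = 2468; at P = 18, Q = 2371.
ΔQ = -97, ΔP = 3. Midpoints: P̄ = 16.50, Q̄ = 2419.5.
ε = (ΔQ/ΔP)(P̄/Q̄) = (-97/3)(16.50/2419.5).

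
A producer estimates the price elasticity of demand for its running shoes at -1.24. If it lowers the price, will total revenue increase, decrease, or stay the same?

|ε| = 1.24 > 1, so demand is elastic. A price cut therefore raises total revenue.

increase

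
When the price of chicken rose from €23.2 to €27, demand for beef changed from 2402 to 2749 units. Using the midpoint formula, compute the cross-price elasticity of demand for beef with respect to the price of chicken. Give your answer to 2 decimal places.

0.89

ΔQ_x = 2749 − 2402 = 347; ΔP_y = 27 − 23.2 = 3.8.
Midpoints: P̄_y = 25.10, Q̄_x = 2575.5.
ε_xy = (ΔQ_x/ΔP_y)(P̄_y/Q̄_x) = (347/3.8)(25.10/2575.5).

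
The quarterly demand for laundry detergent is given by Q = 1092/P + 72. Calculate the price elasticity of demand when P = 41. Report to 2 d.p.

At P = 41, Q = 98.634.
dQ/dP = −1092/P² = -0.650.
ε = (dQ/dP)(P/Q) = (-0.650)(41/98.634).
|ε| < 1, so demand is inelastic at this price.

-0.27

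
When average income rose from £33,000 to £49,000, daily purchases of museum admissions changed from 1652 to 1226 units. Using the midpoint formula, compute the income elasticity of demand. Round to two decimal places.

-0.76

ΔQ = -426, ΔI = 16000. Midpoints: Ī = 41,000, Q̄ = 1439.0.
ε_I = (ΔQ/ΔI)(Ī/Q̄) = (-426/16000)(41000/1439.0).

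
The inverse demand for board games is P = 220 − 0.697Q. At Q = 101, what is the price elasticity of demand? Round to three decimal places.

At Q = 101, P = 220 − 0.697(101) = 149.60.
dP/dQ = −0.697, so dQ/dP = 1/(−0.697) = -1.435.
ε = (dQ/dP)(P/Q) = (-1.435)(149.60/101).

-2.125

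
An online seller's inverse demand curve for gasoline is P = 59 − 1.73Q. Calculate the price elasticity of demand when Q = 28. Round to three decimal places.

-0.218

At Q = 28, P = 59 − 1.73(28) = 10.56.
dP/dQ = −1.73, so dQ/dP = 1/(−1.73) = -0.578.
ε = (dQ/dP)(P/Q) = (-0.578)(10.56/28).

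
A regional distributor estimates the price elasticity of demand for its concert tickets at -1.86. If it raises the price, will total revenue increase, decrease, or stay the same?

|ε| = 1.86 > 1, so demand is elastic. A price rise therefore reduces total revenue.

decrease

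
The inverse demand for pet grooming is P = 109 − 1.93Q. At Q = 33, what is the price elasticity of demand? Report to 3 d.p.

At Q = 33, P = 109 − 1.93(33) = 45.31.
dP/dQ = −1.93, so dQ/dP = 1/(−1.93) = -0.518.
ε = (dQ/dP)(P/Q) = (-0.518)(45.31/33).

-0.711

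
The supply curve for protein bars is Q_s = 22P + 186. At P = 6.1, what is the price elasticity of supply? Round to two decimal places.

At P = 6.1, Q_s = 320.20.
dQ_s/dP = 22.
ε_s = (dQ_s/dP)(P/Q_s) = (22)(6.1/320.20).

0.42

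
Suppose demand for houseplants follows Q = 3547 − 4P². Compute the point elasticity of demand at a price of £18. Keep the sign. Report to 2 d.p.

-1.15

At P = 18, Q = 2251.
dQ/dP = −8P = -144.
ε = (dQ/dP)(P/Q) = (-144)(18/2251).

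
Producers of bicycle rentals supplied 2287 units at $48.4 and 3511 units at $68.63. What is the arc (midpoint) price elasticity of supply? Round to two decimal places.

ΔQ = 3511 − 2287 = 1224; ΔP = 68.63 − 48.4 = 20.23.
Midpoints: P̄ = 58.52, Q̄ = 2899.0.
ε_s = (ΔQ/ΔP)(P̄/Q̄) = (1224/20.23)(58.52/2899.0).

1.22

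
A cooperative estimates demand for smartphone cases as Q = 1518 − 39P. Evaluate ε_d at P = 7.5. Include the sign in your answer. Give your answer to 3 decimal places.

At P = 7.5, Q = 1225.500.
dQ/dP = −39.
ε = (dQ/dP)(P/Q) = (-39)(7.5/1225.500).

-0.239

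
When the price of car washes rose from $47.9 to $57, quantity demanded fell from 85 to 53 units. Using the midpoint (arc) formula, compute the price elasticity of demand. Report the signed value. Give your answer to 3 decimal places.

ΔQ = 53 − 85 = -32; ΔP = 57 − 47.9 = 9.1.
Midpoints: P̄ = 52.45, Q̄ = 69.0.
ε = (ΔQ/ΔP)(P̄/Q̄) = (-32/9.1)(52.45/69.0).

-2.673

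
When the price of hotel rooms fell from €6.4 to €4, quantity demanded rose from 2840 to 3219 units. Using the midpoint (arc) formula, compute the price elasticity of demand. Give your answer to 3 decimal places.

ΔQ = 3219 − 2840 = 379; ΔP = 4 − 6.4 = -2.4.
Midpoints: P̄ = 5.20, Q̄ = 3029.5.
ε = (ΔQ/ΔP)(P̄/Q̄) = (379/-2.4)(5.20/3029.5).

-0.271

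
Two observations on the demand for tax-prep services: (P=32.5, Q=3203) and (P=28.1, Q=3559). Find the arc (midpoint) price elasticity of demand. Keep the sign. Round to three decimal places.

-0.725

ΔQ = 3559 − 3203 = 356; ΔP = 28.1 − 32.5 = -4.4.
Midpoints: P̄ = 30.30, Q̄ = 3381.0.
ε = (ΔQ/ΔP)(P̄/Q̄) = (356/-4.4)(30.30/3381.0).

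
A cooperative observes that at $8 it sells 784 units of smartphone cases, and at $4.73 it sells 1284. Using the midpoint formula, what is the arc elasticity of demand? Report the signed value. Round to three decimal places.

ΔQ = 1284 − 784 = 500; ΔP = 4.73 − 8 = -3.27.
Midpoints: P̄ = 6.37, Q̄ = 1034.0.
ε = (ΔQ/ΔP)(P̄/Q̄) = (500/-3.27)(6.37/1034.0).

-0.941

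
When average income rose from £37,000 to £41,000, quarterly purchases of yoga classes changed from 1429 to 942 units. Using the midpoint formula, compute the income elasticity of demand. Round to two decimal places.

ΔQ = -487, ΔI = 4000. Midpoints: Ī = 39,000, Q̄ = 1185.5.
ε_I = (ΔQ/ΔI)(Ī/Q̄) = (-487/4000)(39000/1185.5).
ε_I < 0, so the good is inferior.

-4.01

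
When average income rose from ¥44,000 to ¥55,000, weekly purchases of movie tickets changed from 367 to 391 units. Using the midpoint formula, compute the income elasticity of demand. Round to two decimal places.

ΔQ = 24, ΔI = 11000. Midpoints: Ī = 49,500, Q̄ = 379.0.
ε_I = (ΔQ/ΔI)(Ī/Q̄) = (24/11000)(49500/379.0).

0.28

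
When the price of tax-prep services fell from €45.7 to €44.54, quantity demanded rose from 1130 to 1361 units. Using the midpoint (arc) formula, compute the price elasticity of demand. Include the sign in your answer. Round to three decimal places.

ΔQ = 1361 − 1130 = 231; ΔP = 44.54 − 45.7 = -1.16.
Midpoints: P̄ = 45.12, Q̄ = 1245.5.
ε = (ΔQ/ΔP)(P̄/Q̄) = (231/-1.16)(45.12/1245.5).

-7.214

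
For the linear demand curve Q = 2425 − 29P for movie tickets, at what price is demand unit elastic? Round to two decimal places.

41.81

For linear demand Q = a − bP, ε = −bP/(a − bP). |ε| = 1 when bP = a − bP, i.e. P = a/(2b).
P = 2425/(2·29) = 2425/58 = 41.8103.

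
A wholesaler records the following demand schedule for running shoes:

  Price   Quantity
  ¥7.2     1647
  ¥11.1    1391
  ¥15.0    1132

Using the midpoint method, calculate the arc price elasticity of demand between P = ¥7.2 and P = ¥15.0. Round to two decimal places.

-0.53

At P = 7.2, Q = 1647; at P = 15.0, Q = 1132.
ΔQ = -515, ΔP = 7.8. Midpoints: P̄ = 11.10, Q̄ = 1389.5.
ε = (ΔQ/ΔP)(P̄/Q̄) = (-515/7.8)(11.10/1389.5).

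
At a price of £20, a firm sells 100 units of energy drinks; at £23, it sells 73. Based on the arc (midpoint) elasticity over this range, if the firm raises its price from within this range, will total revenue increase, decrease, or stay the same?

decrease

Arc ε = (-27/3)(21.50/86.5) ≈ -2.237.
|ε| = 2.24 > 1, so demand is elastic. A price rise therefore reduces total revenue.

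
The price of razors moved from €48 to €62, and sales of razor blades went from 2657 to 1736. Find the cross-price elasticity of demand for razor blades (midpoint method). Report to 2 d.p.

ΔQ_x = 1736 − 2657 = -921; ΔP_y = 62 − 48 = 14.
Midpoints: P̄_y = 55.00, Q̄_x = 2196.5.
ε_xy = (ΔQ_x/ΔP_y)(P̄_y/Q̄_x) = (-921/14)(55.00/2196.5).

-1.65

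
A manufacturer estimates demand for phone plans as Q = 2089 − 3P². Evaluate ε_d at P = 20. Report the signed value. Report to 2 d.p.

-2.70

At P = 20, Q = 889.
dQ/dP = −6P = -120.
ε = (dQ/dP)(P/Q) = (-120)(20/889).
|ε| > 1, so demand is elastic at this price.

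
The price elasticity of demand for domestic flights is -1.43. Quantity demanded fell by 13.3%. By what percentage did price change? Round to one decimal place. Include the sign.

%ΔP ≈ %ΔQ / ε = (-13.3%)/(-1.43) = 9.30%.

9.3%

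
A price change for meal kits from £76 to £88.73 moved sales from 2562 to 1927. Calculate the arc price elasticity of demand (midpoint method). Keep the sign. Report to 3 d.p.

ΔQ = 1927 − 2562 = -635; ΔP = 88.73 − 76 = 12.73.
Midpoints: P̄ = 82.37, Q̄ = 2244.5.
ε = (ΔQ/ΔP)(P̄/Q̄) = (-635/12.73)(82.37/2244.5).

-1.830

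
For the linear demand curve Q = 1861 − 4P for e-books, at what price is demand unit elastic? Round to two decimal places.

232.63

For linear demand Q = a − bP, ε = −bP/(a − bP). |ε| = 1 when bP = a − bP, i.e. P = a/(2b).
P = 1861/(2·4) = 1861/8 = 232.6250.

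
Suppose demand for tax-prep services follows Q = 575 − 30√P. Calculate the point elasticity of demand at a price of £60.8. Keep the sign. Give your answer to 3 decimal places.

At P = 60.8, Q = 341.077.
dQ/dP = −30/(2√P) = -1.924.
ε = (dQ/dP)(P/Q) = (-1.924)(60.8/341.077).

-0.343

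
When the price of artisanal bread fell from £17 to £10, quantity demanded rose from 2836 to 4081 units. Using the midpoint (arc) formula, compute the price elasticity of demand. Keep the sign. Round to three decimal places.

-0.694

ΔQ = 4081 − 2836 = 1245; ΔP = 10 − 17 = -7.
Midpoints: P̄ = 13.50, Q̄ = 3458.5.
ε = (ΔQ/ΔP)(P̄/Q̄) = (1245/-7)(13.50/3458.5).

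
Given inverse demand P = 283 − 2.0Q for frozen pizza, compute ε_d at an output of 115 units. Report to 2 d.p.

At Q = 115, P = 283 − 2.0(115) = 53.00.
dP/dQ = −2.0, so dQ/dP = 1/(−2.0) = -0.500.
ε = (dQ/dP)(P/Q) = (-0.500)(53.00/115).

-0.23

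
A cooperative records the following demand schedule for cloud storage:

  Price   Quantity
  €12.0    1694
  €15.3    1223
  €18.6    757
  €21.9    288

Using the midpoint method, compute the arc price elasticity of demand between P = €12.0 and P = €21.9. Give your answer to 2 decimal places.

-2.43

At P = 12.0, Q = 1694; at P = 21.9, Q = 288.
ΔQ = -1406, ΔP = 9.9. Midpoints: P̄ = 16.95, Q̄ = 991.0.
ε = (ΔQ/ΔP)(P̄/Q̄) = (-1406/9.9)(16.95/991.0).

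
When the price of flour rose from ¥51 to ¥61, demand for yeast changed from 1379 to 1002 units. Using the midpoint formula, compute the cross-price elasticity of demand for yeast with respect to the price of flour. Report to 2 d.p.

-1.77

ΔQ_x = 1002 − 1379 = -377; ΔP_y = 61 − 51 = 10.
Midpoints: P̄_y = 56.00, Q̄_x = 1190.5.
ε_xy = (ΔQ_x/ΔP_y)(P̄_y/Q̄_x) = (-377/10)(56.00/1190.5).
ε_xy < 0, so the goods are complements.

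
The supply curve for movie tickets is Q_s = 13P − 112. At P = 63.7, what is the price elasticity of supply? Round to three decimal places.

1.156

At P = 63.7, Q_s = 716.10.
dQ_s/dP = 13.
ε_s = (dQ_s/dP)(P/Q_s) = (13)(63.7/716.10).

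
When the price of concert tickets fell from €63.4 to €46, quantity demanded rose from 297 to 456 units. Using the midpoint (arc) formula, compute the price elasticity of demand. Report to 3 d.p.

ΔQ = 456 − 297 = 159; ΔP = 46 − 63.4 = -17.4.
Midpoints: P̄ = 54.70, Q̄ = 376.5.
ε = (ΔQ/ΔP)(P̄/Q̄) = (159/-17.4)(54.70/376.5).

-1.328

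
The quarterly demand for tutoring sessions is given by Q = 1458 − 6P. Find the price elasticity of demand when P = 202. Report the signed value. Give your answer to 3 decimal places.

-4.927

At P = 202, Q = 246.
dQ/dP = −6.
ε = (dQ/dP)(P/Q) = (-6)(202/246).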